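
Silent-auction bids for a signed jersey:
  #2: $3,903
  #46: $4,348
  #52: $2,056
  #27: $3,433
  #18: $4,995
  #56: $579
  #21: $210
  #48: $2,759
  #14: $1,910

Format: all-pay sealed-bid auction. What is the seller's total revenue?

Bids in order: 4,995 (#18) > 4,348 (#46) > 3,903 (#2) > 3,433 (#27) > 2,759 (#48) > 2,056 (#52) > …
Every bidder forfeits their bid regardless of winning.
Revenue = 3,903 + 4,348 + 2,056 + 3,433 + 4,995 + 579 + 210 + 2,759 + 1,910 = $24,193.

Total revenue: $24,193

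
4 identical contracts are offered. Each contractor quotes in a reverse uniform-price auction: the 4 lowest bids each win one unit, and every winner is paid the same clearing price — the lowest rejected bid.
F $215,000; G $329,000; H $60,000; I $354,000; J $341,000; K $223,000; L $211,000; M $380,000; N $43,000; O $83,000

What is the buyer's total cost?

Total cost: $860,000

Sorting: 43,000 (N), 60,000 (H), 83,000 (O), 211,000 (L), 215,000 (F), 223,000 (K), …
Lowest 4: N, H, O, L.
Clearing price = lowest rejected bid = $215,000.
Total cost = 4 × $215,000 = $860,000.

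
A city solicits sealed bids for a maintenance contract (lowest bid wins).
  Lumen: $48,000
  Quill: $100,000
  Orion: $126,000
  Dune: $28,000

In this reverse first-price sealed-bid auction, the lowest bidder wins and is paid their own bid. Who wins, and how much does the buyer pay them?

Dune is paid $28,000

Rule: the lowest bidder wins and is paid their own bid.
Sorting bids: 28,000 (Dune) < 48,000 (Lumen) < 100,000 (Quill) < 126,000 (Orion)
Dune has the lowest bid and is paid exactly that: $28,000.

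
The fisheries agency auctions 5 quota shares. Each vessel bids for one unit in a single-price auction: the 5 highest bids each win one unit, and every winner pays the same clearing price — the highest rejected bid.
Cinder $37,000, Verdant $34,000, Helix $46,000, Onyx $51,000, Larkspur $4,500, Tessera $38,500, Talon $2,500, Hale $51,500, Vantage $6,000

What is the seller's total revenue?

Total revenue: $170,000

Ordering the bids: 51,500 (Hale), 51,000 (Onyx), 46,000 (Helix), 38,500 (Tessera), 37,000 (Cinder), 34,000 (Verdant), 6,000 (Vantage), …
Top 5: Hale, Onyx, Helix, Tessera, Cinder.
Highest unsuccessful bid: $34,000 → clearing price.
Total revenue = 5 × $34,000 = $170,000.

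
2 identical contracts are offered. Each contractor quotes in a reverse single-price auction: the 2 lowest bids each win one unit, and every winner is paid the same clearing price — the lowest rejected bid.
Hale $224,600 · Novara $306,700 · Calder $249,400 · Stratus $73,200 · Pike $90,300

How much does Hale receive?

Ordering the bids: 73,200 (Stratus), 90,300 (Pike), 224,600 (Hale), 249,400 (Calder), …
The 2 lowest are Stratus, Pike.
First losing bid is Hale's $224,600, which sets the uniform price.
Hale does not win → is paid $0.

Hale is paid $0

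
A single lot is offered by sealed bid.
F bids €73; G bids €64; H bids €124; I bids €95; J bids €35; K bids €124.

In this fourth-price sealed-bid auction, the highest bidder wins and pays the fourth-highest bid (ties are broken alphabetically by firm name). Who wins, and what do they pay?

Fourth-price sealed-bid auction: the highest bidder wins and pays the fourth-highest bid.
Bids ranked: 124 (H) > 124 (K) > 95 (I) > 73 (F) > 64 (G) > 35 (J)
Tie at €124 → H wins by tie-break.
H is highest; pays the fourth-highest bid, €73.

H pays €73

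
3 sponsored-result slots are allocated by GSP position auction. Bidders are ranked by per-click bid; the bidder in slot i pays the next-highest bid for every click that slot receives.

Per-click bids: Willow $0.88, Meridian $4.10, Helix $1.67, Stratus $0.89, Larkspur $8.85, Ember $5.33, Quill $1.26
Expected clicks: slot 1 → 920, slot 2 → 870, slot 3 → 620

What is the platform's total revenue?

Total revenue: $9506.00

Per-click bids in order: $8.85 (Larkspur) > $5.33 (Ember) > $4.10 (Meridian) > $1.67 (Helix) > …
Slot 1: Larkspur pays $5.33 × 920 = $4903.60
Slot 2: Ember pays $4.10 × 870 = $3567.00
Slot 3: Meridian pays $1.67 × 620 = $1035.40
Total = $9506.00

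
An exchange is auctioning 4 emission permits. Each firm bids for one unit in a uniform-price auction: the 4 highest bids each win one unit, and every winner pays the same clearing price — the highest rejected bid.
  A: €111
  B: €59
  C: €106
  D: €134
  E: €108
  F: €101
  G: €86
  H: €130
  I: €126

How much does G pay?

Sorting: 134 (D), 130 (H), 126 (I), 111 (A), 108 (E), 106 (C), …
Top 4: D, H, I, A.
First losing bid is E's €108, which sets the uniform price.
G does not win → pays €0.

G pays €0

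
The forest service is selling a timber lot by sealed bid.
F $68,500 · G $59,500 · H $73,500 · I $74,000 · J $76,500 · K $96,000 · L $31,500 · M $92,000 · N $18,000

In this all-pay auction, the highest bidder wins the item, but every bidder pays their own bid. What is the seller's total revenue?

Bids in order: 96,000 (K) > 92,000 (M) > 76,500 (J) > 74,000 (I) > 73,500 (H) > 68,500 (F) > …
K wins with the top bid; all bids are sunk regardless.
Every bidder forfeits their bid regardless of winning.
Revenue = 68,500 + 59,500 + 73,500 + 74,000 + 76,500 + 96,000 + 31,500 + 92,000 + 18,000 = $589,500.

Total revenue: $589,500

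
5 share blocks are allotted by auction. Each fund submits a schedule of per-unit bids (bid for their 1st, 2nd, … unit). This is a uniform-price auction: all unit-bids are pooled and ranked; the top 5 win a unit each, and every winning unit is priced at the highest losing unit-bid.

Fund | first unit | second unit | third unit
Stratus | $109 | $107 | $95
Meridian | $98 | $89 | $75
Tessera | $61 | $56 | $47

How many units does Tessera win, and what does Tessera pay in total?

All unit-bids, highest first — top 5: 109 (Stratus-1), 107 (Stratus-2), 98 (Meridian-1), 95 (Stratus-3), 89 (Meridian-2)
Highest rejected unit-bid = $75.
Tessera wins 0 unit(s) at $75 each.

Tessera: 0 units, pays $0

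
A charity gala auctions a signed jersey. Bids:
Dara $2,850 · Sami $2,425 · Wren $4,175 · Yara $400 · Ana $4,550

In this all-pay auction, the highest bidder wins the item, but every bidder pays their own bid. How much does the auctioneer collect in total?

Rule: the highest bidder wins the item, but every bidder pays their own bid.
Bids in order: 4,550 (Ana) > 4,175 (Wren) > 2,850 (Dara) > 2,425 (Sami) > 400 (Yara)
Every bidder forfeits their bid regardless of winning.
Revenue = 2,850 + 2,425 + 4,175 + 400 + 4,550 = $14,400.

Total revenue: $14,400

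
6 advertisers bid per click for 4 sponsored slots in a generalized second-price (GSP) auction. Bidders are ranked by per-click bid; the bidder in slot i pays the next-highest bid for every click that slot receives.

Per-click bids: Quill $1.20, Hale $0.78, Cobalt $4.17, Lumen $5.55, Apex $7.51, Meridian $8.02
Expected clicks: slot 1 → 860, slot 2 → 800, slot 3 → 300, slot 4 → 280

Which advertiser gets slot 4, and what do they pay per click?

Per-click bids in order: $8.02 (Meridian) > $7.51 (Apex) > $5.55 (Lumen) > $4.17 (Cobalt) > $1.20 (Quill) > …
Slot 4 goes to the fourth-ranked bidder, Cobalt, who pays the next bid down: $1.20/click.

Cobalt; $1.20 per click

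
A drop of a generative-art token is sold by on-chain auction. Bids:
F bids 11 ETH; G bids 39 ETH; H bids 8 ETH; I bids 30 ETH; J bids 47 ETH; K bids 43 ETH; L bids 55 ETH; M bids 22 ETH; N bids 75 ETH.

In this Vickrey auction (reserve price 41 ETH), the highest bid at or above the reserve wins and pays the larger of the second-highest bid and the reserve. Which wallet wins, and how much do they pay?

Bids in order: 75 (N) > 55 (L) > 47 (J) > 43 (K) > 39 (G) > 30 (I) > …
Highest eligible bid: N at 75 ETH.
max(second-highest 55 ETH, reserve 41 ETH) = 55 ETH; the reserve does not bind.

N pays 55 ETH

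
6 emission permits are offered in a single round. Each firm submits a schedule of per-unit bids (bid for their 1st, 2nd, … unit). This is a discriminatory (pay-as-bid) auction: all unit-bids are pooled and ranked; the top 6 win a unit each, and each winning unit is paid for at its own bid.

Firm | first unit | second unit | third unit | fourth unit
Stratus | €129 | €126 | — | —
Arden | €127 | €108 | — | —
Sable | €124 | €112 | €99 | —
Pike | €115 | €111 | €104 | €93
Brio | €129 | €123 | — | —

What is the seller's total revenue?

Total revenue: €758

Pooled unit-bids ranked (top 6): 129 (Stratus-1), 129 (Brio-1), 127 (Arden-1), 126 (Stratus-2), 124 (Sable-1), 123 (Brio-2)
Next rejected bid: €115 (not a price — pay-as-bid).
Each winning unit pays its own bid.
Revenue = 129 + 129 + 127 + 126 + 124 + 123 = €758.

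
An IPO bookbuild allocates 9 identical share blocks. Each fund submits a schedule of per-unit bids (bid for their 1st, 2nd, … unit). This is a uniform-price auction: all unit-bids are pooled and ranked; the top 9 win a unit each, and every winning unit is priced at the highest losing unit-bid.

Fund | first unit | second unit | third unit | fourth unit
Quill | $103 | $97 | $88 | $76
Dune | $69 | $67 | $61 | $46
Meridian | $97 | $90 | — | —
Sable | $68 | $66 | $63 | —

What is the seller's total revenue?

Merging the schedules and taking the best 9: 103 (Quill-1), 97 (Quill-2), 97 (Meridian-1), 90 (Meridian-2), 88 (Quill-3), 76 (Quill-4), 69 (Dune-1), 68 (Sable-1), 67 (Dune-2)
Highest rejected unit-bid = $66.
Allocation: Dune 2, Meridian 2, Quill 4, Sable 1. Every unit priced at $66.
Revenue = 9 × 66 = $594.

Total revenue: $594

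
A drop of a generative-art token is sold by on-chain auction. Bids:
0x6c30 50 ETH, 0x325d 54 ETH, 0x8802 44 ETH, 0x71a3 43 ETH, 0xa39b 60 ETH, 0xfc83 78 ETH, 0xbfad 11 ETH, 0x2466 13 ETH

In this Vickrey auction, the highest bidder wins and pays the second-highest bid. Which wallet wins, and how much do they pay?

0xfc83 pays 60 ETH

Bids in order: 78 (0xfc83) > 60 (0xa39b) > 54 (0x325d) > 50 (0x6c30) > 44 (0x8802) > 43 (0x71a3) > …
0xfc83 is highest; pays the second-highest bid, 60 ETH.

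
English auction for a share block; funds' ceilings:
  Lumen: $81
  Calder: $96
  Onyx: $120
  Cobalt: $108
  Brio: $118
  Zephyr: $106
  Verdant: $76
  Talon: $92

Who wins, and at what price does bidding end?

Limits in order: 120 (Onyx) > 118 (Brio) > 108 (Cobalt) > 106 (Zephyr) > 96 (Calder) > 92 (Talon) > …
Bidding ends when Brio exits at $118; Onyx takes it.

Onyx wins at $118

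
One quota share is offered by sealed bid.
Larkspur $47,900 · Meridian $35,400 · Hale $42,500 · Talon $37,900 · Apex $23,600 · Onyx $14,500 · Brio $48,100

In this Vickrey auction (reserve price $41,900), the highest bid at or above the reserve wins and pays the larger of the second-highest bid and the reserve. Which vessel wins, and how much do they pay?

Bids ranked: 48,100 (Brio) > 47,900 (Larkspur) > 42,500 (Hale) > 37,900 (Talon) > 35,400 (Meridian) > 23,600 (Apex) > …
Brio has the top bid at or above the reserve ($48,100).
Second-highest bid $47,900 exceeds the reserve $41,900 → payment $47,900.

Brio pays $47,900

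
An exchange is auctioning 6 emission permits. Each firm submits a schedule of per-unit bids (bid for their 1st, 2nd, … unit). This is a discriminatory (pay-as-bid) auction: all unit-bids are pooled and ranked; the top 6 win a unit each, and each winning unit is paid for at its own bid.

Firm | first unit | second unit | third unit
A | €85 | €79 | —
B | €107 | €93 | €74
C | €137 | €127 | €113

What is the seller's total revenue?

Total revenue: €662

Pooled unit-bids ranked (top 6): 137 (C-1), 127 (C-2), 113 (C-3), 107 (B-1), 93 (B-2), 85 (A-1)
Next rejected bid: €79 (not a price — pay-as-bid).
Each winning unit pays its own bid.
Revenue = 137 + 127 + 113 + 107 + 93 + 85 = €662.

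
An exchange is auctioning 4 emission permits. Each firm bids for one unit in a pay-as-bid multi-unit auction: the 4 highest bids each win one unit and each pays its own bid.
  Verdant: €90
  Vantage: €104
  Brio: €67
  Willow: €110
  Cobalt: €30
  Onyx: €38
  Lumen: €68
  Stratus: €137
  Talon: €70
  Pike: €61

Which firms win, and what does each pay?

Sorting: 137 (Stratus), 110 (Willow), 104 (Vantage), 90 (Verdant), 70 (Talon), 68 (Lumen), …
The 4 highest are Stratus, Willow, Vantage, Verdant.
Each winner pays its own bid: Stratus €137, Willow €110, Vantage €104, Verdant €90.

Stratus €137, Willow €110, Vantage €104, Verdant €90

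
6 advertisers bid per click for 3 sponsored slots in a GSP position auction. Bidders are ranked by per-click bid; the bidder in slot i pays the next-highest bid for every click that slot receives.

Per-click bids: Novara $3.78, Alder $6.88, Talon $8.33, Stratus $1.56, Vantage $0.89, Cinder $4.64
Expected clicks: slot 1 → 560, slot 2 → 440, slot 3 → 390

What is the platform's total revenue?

Total revenue: $7368.60

Per-click bids in order: $8.33 (Talon) > $6.88 (Alder) > $4.64 (Cinder) > $3.78 (Novara) > …
Slot 1: Talon pays $6.88 × 560 = $3852.80
Slot 2: Alder pays $4.64 × 440 = $2041.60
Slot 3: Cinder pays $3.78 × 390 = $1474.20
Total = $7368.60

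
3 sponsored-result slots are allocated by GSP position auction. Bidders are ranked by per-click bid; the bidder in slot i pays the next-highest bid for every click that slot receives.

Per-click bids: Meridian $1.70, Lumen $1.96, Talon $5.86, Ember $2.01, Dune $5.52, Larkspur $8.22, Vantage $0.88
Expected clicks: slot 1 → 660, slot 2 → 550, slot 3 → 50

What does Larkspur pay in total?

Ranked by bid: $8.22 (Larkspur) > $5.86 (Talon) > $5.52 (Dune) > $2.01 (Ember) > …
Larkspur holds slot 1 → pays next bid $5.86 × 660 clicks = $3867.60.

Larkspur pays $3867.60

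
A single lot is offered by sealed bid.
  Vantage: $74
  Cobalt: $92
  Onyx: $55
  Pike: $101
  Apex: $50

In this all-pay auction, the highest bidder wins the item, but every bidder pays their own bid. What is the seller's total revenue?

Total revenue: $372

Sorting bids: 101 (Pike) > 92 (Cobalt) > 74 (Vantage) > 55 (Onyx) > 50 (Apex)
Pike wins with the top bid; all bids are sunk regardless.
Every bidder forfeits their bid regardless of winning.
Revenue = 74 + 92 + 55 + 101 + 50 = $372.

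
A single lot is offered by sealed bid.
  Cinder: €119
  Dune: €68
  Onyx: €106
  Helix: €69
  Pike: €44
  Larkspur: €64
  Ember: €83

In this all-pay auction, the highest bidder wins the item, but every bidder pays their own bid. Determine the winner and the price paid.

Sorting bids: 119 (Cinder) > 106 (Onyx) > 83 (Ember) > 69 (Helix) > 68 (Dune) > 64 (Larkspur) > …
Cinder wins with the top bid; all bids are sunk regardless.

Cinder pays €119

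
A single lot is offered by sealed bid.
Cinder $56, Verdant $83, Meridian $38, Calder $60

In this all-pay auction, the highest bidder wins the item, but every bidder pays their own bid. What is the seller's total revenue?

Total revenue: $237

Rule: the highest bidder wins the item, but every bidder pays their own bid.
Sorting bids: 83 (Verdant) > 60 (Calder) > 56 (Cinder) > 38 (Meridian)
Verdant wins with the top bid; all bids are sunk regardless.
Every bidder forfeits their bid regardless of winning.
Revenue = 56 + 83 + 38 + 60 = $237.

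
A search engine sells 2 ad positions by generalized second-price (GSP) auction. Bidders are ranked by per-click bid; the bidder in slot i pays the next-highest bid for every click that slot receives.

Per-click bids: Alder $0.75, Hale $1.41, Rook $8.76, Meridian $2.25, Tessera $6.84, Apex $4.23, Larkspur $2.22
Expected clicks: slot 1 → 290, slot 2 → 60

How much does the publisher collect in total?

Sorting advertisers: $8.76 (Rook) > $6.84 (Tessera) > $4.23 (Apex) > …
Slot 1: Rook pays $6.84 × 290 = $1983.60
Slot 2: Tessera pays $4.23 × 60 = $253.80
Total = $2237.40

Total revenue: $2237.40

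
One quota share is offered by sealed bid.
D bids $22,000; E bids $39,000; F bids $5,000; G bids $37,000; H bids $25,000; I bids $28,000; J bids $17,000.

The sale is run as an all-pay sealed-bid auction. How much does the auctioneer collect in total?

Total revenue: $173,000

Bids in order: 39,000 (E) > 37,000 (G) > 28,000 (I) > 25,000 (H) > 22,000 (D) > 17,000 (J) > …
E wins with the top bid; all bids are sunk regardless.
Every bidder forfeits their bid regardless of winning.
Revenue = 22,000 + 39,000 + 5,000 + 37,000 + 25,000 + 28,000 + 17,000 = $173,000.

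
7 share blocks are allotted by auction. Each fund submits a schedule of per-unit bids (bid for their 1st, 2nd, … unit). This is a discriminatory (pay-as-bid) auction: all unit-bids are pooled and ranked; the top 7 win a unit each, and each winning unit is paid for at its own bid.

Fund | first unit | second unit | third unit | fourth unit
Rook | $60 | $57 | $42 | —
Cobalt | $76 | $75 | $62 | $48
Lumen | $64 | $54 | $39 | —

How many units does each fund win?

Cobalt 3, Lumen 2, Rook 2

All unit-bids, highest first — top 7: 76 (Cobalt-1), 75 (Cobalt-2), 64 (Lumen-1), 62 (Cobalt-3), 60 (Rook-1), 57 (Rook-2), 54 (Lumen-2)
Next rejected bid: $48 (not a price — pay-as-bid).
Allocation: Cobalt 3, Lumen 2, Rook 2.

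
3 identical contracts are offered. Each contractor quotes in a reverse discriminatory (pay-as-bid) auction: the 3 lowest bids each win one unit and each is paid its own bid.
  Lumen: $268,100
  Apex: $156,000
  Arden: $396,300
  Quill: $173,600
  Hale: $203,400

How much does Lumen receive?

Ordering the bids: 156,000 (Apex), 173,600 (Quill), 203,400 (Hale), 268,100 (Lumen), 396,300 (Arden)
Lowest 3: Apex, Quill, Hale.
Lumen does not win → $0.

Lumen is paid $0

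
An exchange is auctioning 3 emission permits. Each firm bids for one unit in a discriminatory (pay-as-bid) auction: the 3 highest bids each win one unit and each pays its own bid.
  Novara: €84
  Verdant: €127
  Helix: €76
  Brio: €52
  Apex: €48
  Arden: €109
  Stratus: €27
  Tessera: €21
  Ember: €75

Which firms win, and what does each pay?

Sorting: 127 (Verdant), 109 (Arden), 84 (Novara), 76 (Helix), 75 (Ember), …
Winners (3 units): Verdant, Arden, Novara.
Each winner pays its own bid: Verdant €127, Arden €109, Novara €84.

Verdant €127, Arden €109, Novara €84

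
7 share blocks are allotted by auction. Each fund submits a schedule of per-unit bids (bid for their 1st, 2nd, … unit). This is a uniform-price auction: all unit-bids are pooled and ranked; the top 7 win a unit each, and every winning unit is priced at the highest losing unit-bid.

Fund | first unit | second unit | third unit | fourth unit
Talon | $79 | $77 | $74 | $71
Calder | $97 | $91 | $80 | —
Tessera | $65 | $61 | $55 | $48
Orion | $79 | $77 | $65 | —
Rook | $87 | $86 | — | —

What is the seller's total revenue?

Total revenue: $539

Pooled unit-bids ranked (top 7): 97 (Calder-1), 91 (Calder-2), 87 (Rook-1), 86 (Rook-2), 80 (Calder-3), 79 (Talon-1), 79 (Orion-1)
First bid not allocated: $77.
Allocation: Calder 3, Orion 1, Rook 2, Talon 1. Every unit priced at $77.
Revenue = 7 × 77 = $539.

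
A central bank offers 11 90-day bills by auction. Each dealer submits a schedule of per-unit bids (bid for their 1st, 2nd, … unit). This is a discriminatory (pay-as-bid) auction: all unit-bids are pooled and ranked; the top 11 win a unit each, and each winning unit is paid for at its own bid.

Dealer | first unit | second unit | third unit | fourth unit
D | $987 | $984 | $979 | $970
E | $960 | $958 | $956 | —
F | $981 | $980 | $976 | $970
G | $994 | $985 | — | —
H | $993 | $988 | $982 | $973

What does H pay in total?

H pays $2,963

Pooled unit-bids ranked (top 11): 994 (G-1), 993 (H-1), 988 (H-2), 987 (D-1), 985 (G-2), 984 (D-2), 982 (H-3), 981 (F-1), 980 (F-2), 979 (D-3), 976 (F-3)
Next rejected bid: $973 (not a price — pay-as-bid).
H's winning unit-bids: 993 + 988 + 982 = $2,963.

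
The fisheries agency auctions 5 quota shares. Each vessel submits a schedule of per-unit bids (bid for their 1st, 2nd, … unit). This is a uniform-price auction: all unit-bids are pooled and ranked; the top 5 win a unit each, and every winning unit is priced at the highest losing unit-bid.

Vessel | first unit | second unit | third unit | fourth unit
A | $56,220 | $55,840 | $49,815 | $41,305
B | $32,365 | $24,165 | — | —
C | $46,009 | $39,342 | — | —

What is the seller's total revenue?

Total revenue: $196,710

Merging the schedules and taking the best 5: 56,220 (A-1), 55,840 (A-2), 49,815 (A-3), 46,009 (C-1), 41,305 (A-4)
The (k+1)-th unit-bid is $39,342.
Allocation: A 4, C 1. Every unit priced at $39,342.
Revenue = 5 × 39,342 = $196,710.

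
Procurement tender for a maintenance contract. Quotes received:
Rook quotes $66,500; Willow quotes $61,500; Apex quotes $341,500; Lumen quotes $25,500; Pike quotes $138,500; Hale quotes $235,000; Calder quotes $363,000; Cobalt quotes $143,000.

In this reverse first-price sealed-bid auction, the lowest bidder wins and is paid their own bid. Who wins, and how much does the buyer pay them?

Lumen is paid $25,500

Bids ranked: 25,500 (Lumen) < 61,500 (Willow) < 66,500 (Rook) < 138,500 (Pike) < 143,000 (Cobalt) < 235,000 (Hale) < …
First-price: Lumen is paid what they bid, $25,500.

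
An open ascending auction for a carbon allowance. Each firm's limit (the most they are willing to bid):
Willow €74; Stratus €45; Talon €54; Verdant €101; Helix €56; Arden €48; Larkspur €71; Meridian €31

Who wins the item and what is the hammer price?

Limits in order: 101 (Verdant) > 74 (Willow) > 71 (Larkspur) > 56 (Helix) > 54 (Talon) > 48 (Arden) > …
Bidding ends when Willow exits at €74; Verdant takes it.

Verdant wins at €74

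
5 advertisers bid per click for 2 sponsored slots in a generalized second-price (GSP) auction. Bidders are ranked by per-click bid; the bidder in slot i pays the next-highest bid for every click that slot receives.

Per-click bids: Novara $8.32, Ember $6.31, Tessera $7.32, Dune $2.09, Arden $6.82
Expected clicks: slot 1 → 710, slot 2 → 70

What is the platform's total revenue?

Sorting advertisers: $8.32 (Novara) > $7.32 (Tessera) > $6.82 (Arden) > …
Slot 1: Novara pays $7.32 × 710 = $5197.20
Slot 2: Tessera pays $6.82 × 70 = $477.40
Total = $5674.60

Total revenue: $5674.60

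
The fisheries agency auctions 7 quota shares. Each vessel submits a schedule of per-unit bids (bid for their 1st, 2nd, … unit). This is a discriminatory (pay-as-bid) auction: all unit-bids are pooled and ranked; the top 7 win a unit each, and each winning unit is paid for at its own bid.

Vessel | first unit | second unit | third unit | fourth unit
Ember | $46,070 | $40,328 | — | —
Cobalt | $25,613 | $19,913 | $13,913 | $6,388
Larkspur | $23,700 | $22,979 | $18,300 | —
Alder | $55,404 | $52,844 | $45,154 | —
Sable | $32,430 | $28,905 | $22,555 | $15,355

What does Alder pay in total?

Alder pays $153,402

Pooled unit-bids ranked (top 7): 55,404 (Alder-1), 52,844 (Alder-2), 46,070 (Ember-1), 45,154 (Alder-3), 40,328 (Ember-2), 32,430 (Sable-1), 28,905 (Sable-2)
Next rejected bid: $25,613 (not a price — pay-as-bid).
Alder's winning unit-bids: 55,404 + 52,844 + 45,154 = $153,402.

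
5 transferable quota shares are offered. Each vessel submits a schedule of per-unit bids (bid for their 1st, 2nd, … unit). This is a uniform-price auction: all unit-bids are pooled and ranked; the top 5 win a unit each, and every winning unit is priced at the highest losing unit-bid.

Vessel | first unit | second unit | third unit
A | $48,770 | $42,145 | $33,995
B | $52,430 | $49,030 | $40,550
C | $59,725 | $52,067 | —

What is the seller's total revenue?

All unit-bids, highest first — top 5: 59,725 (C-1), 52,430 (B-1), 52,067 (C-2), 49,030 (B-2), 48,770 (A-1)
Highest rejected unit-bid = $42,145.
Allocation: A 1, B 2, C 2. Every unit priced at $42,145.
Revenue = 5 × 42,145 = $210,725.

Total revenue: $210,725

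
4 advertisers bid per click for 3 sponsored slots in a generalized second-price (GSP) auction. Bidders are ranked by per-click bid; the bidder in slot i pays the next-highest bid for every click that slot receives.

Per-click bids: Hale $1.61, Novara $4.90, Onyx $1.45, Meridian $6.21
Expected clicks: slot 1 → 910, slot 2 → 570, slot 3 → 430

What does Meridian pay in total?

Meridian pays $4459.00

Sorting advertisers: $6.21 (Meridian) > $4.90 (Novara) > $1.61 (Hale) > $1.45 (Onyx)
Meridian holds slot 1 → pays next bid $4.90 × 910 clicks = $4459.00.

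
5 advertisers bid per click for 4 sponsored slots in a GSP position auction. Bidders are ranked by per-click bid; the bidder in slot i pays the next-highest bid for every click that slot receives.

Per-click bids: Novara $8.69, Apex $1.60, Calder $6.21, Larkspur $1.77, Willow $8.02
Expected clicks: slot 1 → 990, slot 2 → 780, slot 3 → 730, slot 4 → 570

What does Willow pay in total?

Willow pays $4843.80

Ranked by bid: $8.69 (Novara) > $8.02 (Willow) > $6.21 (Calder) > $1.77 (Larkspur) > $1.60 (Apex)
Willow holds slot 2 → pays next bid $6.21 × 780 clicks = $4843.80.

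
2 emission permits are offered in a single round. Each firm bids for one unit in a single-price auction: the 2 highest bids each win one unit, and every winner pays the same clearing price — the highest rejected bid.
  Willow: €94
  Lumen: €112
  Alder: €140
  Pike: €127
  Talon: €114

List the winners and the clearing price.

Alder, Pike; each pays €114

Ordering the bids: 140 (Alder), 127 (Pike), 114 (Talon), 112 (Lumen), …
The 2 highest are Alder, Pike.
Clearing price = highest rejected bid = €114.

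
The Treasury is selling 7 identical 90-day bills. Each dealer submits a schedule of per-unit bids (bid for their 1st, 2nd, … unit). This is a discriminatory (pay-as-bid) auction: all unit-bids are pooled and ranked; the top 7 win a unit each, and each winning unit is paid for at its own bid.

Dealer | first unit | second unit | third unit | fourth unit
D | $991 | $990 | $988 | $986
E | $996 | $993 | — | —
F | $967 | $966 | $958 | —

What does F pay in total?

F pays $967

All unit-bids, highest first — top 7: 996 (E-1), 993 (E-2), 991 (D-1), 990 (D-2), 988 (D-3), 986 (D-4), 967 (F-1)
Next rejected bid: $966 (not a price — pay-as-bid).
F's winning unit-bids: 967 = $967.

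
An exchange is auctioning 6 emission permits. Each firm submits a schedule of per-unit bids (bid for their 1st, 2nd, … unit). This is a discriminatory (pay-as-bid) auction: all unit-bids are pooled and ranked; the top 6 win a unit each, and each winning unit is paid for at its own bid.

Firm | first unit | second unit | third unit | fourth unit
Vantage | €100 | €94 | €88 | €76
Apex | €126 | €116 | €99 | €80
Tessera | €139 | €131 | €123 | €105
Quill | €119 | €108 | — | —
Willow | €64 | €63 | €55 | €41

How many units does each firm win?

All unit-bids, highest first — top 6: 139 (Tessera-1), 131 (Tessera-2), 126 (Apex-1), 123 (Tessera-3), 119 (Quill-1), 116 (Apex-2)
Next rejected bid: €108 (not a price — pay-as-bid).
Allocation: Apex 2, Quill 1, Tessera 3.

Apex 2, Quill 1, Tessera 3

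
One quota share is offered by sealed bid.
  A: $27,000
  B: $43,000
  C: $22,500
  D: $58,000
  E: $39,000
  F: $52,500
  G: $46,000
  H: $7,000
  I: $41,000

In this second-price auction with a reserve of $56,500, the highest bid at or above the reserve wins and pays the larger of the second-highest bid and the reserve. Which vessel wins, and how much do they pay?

Rule: the highest bid at or above the reserve wins and pays the larger of the second-highest bid and the reserve.
Bids in order: 58,000 (D) > 52,500 (F) > 46,000 (G) > 43,000 (B) > 41,000 (I) > 39,000 (E) > …
Highest eligible bid: D at $58,000.
Second-highest bid $52,500 is below the reserve $56,500, so the reserve binds → payment $56,500.

D pays $56,500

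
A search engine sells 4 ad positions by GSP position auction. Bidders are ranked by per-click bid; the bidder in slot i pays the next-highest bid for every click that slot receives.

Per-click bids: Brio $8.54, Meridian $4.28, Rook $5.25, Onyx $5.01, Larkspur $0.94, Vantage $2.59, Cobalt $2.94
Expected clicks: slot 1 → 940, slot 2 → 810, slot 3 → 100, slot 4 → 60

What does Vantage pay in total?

Vantage pays $0.00

Ranked by bid: $8.54 (Brio) > $5.25 (Rook) > $5.01 (Onyx) > $4.28 (Meridian) > $2.94 (Cobalt) > …
Vantage ranks below slot 4 → no slot, pays nothing.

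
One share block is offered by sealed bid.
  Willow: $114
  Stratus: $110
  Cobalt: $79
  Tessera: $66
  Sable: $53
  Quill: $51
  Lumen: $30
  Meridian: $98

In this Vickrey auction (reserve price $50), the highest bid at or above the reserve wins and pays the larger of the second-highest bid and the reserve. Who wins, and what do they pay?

Willow pays $110

Vickrey auction (reserve price $50): the highest bid at or above the reserve wins and pays the larger of the second-highest bid and the reserve.
Sorting bids: 114 (Willow) > 110 (Stratus) > 98 (Meridian) > 79 (Cobalt) > 66 (Tessera) > 53 (Sable) > …
Highest eligible bid: Willow at $114.
Second-highest bid $110 exceeds the reserve $50 → payment $110.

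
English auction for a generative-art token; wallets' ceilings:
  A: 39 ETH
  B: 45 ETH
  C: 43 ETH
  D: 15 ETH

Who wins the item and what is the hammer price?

B wins at 43 ETH

Sorting limits: 45 (B) > 43 (C) > 39 (A) > 15 (D)
Bidding ends when C exits at 43 ETH; B takes it.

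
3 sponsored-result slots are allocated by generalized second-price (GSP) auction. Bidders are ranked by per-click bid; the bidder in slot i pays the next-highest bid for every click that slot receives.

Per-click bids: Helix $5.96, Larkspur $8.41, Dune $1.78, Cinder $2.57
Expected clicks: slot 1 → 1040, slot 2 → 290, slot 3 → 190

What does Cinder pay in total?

Sorting advertisers: $8.41 (Larkspur) > $5.96 (Helix) > $2.57 (Cinder) > $1.78 (Dune)
Cinder holds slot 3 → pays next bid $1.78 × 190 clicks = $338.20.

Cinder pays $338.20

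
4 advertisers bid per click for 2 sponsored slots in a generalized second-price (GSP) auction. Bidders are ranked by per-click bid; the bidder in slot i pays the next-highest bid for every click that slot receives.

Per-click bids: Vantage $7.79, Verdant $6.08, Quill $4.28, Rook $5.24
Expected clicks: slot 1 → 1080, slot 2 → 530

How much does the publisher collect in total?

Total revenue: $9343.60

Per-click bids in order: $7.79 (Vantage) > $6.08 (Verdant) > $5.24 (Rook) > …
Slot 1: Vantage pays $6.08 × 1080 = $6566.40
Slot 2: Verdant pays $5.24 × 530 = $2777.20
Total = $9343.60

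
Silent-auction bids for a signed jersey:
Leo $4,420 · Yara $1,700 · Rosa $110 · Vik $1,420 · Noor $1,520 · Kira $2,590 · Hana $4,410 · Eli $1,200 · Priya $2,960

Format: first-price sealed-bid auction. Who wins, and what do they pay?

Rule: the highest bidder wins and pays their own bid.
Bids in order: 4,420 (Leo) > 4,410 (Hana) > 2,960 (Priya) > 2,590 (Kira) > 1,700 (Yara) > 1,520 (Noor) > …
Leo is highest → pays own bid, $4,420.

Leo pays $4,420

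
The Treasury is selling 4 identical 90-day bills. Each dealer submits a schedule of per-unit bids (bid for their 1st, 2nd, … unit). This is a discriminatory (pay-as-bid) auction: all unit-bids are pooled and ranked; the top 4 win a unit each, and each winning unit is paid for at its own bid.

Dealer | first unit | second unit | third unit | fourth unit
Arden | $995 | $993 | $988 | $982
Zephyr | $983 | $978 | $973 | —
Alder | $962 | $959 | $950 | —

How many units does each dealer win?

Arden 3, Zephyr 1

Merging the schedules and taking the best 4: 995 (Arden-1), 993 (Arden-2), 988 (Arden-3), 983 (Zephyr-1)
Next rejected bid: $982 (not a price — pay-as-bid).
Allocation: Arden 3, Zephyr 1.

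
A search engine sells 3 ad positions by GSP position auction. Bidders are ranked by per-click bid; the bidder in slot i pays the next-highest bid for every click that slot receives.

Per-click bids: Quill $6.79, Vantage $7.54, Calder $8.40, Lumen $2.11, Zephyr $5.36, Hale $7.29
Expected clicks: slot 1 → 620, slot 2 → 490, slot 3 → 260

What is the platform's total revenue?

Ranked by bid: $8.40 (Calder) > $7.54 (Vantage) > $7.29 (Hale) > $6.79 (Quill) > …
Slot 1: Calder pays $7.54 × 620 = $4674.80
Slot 2: Vantage pays $7.29 × 490 = $3572.10
Slot 3: Hale pays $6.79 × 260 = $1765.40
Total = $10012.30

Total revenue: $10012.30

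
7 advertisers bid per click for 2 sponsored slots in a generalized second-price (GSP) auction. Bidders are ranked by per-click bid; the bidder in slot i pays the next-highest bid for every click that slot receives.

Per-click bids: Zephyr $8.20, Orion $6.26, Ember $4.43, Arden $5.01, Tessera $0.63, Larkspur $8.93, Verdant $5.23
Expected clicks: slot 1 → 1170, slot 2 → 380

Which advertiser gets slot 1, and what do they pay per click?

Sorting advertisers: $8.93 (Larkspur) > $8.20 (Zephyr) > $6.26 (Orion) > …
Slot 1 goes to the first-ranked bidder, Larkspur, who pays the next bid down: $8.20/click.

Larkspur; $8.20 per click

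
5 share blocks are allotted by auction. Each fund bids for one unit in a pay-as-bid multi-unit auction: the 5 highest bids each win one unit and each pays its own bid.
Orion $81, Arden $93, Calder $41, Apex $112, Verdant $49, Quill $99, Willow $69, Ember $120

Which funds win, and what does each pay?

Ember $120, Apex $112, Quill $99, Arden $93, Orion $81

Bids ranked high→low: 120 (Ember), 112 (Apex), 99 (Quill), 93 (Arden), 81 (Orion), 69 (Willow), 49 (Verdant), …
The 5 highest are Ember, Apex, Quill, Arden, Orion.
Each winner pays its own bid: Ember $120, Apex $112, Quill $99, Arden $93, Orion $81.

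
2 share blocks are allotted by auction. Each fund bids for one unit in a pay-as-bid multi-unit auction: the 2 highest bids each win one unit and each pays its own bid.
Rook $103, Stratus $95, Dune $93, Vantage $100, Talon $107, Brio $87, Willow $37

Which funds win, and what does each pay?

Talon $107, Rook $103

Bids ranked high→low: 107 (Talon), 103 (Rook), 100 (Vantage), 95 (Stratus), …
Top 2: Talon, Rook.
Each winner pays its own bid: Talon $107, Rook $103.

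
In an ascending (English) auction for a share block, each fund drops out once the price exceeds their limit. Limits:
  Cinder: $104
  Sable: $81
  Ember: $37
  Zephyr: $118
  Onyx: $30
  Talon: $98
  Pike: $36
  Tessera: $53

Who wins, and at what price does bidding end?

Sorting limits: 118 (Zephyr) > 104 (Cinder) > 98 (Talon) > 81 (Sable) > 53 (Tessera) > 37 (Ember) > …
Bidding ends when Cinder exits at $104; Zephyr takes it.

Zephyr wins at $104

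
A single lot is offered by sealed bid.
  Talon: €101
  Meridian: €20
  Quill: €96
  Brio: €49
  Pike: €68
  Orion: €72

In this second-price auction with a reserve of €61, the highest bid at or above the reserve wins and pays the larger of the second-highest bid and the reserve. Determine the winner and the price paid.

Talon pays €96

Second-price auction with a reserve of €61: the highest bid at or above the reserve wins and pays the larger of the second-highest bid and the reserve.
Bids in order: 101 (Talon) > 96 (Quill) > 72 (Orion) > 68 (Pike) > 49 (Brio) > 20 (Meridian)
Highest eligible bid: Talon at €101.
Second-highest bid €96 exceeds the reserve €61 → payment €96.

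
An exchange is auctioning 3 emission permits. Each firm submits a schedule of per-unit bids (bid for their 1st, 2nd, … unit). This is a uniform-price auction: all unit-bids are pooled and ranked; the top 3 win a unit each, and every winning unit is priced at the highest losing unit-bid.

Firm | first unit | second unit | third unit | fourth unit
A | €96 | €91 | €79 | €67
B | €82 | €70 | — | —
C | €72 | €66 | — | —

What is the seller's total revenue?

Total revenue: €237

All unit-bids, highest first — top 3: 96 (A-1), 91 (A-2), 82 (B-1)
Highest rejected unit-bid = €79.
Allocation: A 2, B 1. Every unit priced at €79.
Revenue = 3 × 79 = €237.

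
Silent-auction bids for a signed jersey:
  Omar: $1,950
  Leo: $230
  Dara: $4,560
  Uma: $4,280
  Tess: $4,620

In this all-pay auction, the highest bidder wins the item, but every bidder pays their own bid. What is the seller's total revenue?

Total revenue: $15,640

Bids ranked: 4,620 (Tess) > 4,560 (Dara) > 4,280 (Uma) > 1,950 (Omar) > 230 (Leo)
Tess wins with the top bid; all bids are sunk regardless.
Every bidder forfeits their bid regardless of winning.
Revenue = 1,950 + 230 + 4,560 + 4,280 + 4,620 = $15,640.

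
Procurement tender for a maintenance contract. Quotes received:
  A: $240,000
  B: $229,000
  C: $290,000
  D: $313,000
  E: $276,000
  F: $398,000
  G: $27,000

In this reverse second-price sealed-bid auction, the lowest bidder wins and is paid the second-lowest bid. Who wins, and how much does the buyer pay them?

G is paid $229,000

Rule: the lowest bidder wins and is paid the second-lowest bid.
Bids in order: 27,000 (G) < 229,000 (B) < 240,000 (A) < 276,000 (E) < 290,000 (C) < 313,000 (D) < …
G is lowest; is paid the second-lowest bid, $229,000.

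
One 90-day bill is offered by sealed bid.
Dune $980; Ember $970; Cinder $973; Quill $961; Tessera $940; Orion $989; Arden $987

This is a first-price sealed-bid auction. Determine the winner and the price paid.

First-price sealed-bid auction: the highest bidder wins and pays their own bid.
Bids in order: 989 (Orion) > 987 (Arden) > 980 (Dune) > 973 (Cinder) > 970 (Ember) > 961 (Quill) > …
Orion has the highest bid and pays exactly that: $989.

Orion pays $989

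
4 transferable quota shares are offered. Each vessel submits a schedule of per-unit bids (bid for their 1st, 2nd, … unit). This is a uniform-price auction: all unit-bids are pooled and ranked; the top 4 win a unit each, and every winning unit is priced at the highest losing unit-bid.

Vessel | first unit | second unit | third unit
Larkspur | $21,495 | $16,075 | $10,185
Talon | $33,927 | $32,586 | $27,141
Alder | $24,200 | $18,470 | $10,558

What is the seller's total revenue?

Total revenue: $85,980

Merging the schedules and taking the best 4: 33,927 (Talon-1), 32,586 (Talon-2), 27,141 (Talon-3), 24,200 (Alder-1)
Highest rejected unit-bid = $21,495.
Allocation: Alder 1, Talon 3. Every unit priced at $21,495.
Revenue = 4 × 21,495 = $85,980.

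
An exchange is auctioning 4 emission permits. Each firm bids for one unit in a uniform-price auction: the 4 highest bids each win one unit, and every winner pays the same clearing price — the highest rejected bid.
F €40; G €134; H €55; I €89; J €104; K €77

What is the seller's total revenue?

Total revenue: €220

Ordering the bids: 134 (G), 104 (J), 89 (I), 77 (K), 55 (H), 40 (F)
Winners (4 units): G, J, I, K.
Clearing price = highest rejected bid = €55.
Total revenue = 4 × €55 = €220.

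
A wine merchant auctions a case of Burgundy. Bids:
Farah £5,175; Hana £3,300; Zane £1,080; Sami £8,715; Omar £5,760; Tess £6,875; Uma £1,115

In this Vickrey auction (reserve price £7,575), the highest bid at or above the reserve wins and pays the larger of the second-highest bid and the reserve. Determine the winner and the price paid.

Bids ranked: 8,715 (Sami) > 6,875 (Tess) > 5,760 (Omar) > 5,175 (Farah) > 3,300 (Hana) > 1,115 (Uma) > …
Sami has the top bid at or above the reserve (£8,715).
Second-highest bid £6,875 is below the reserve £7,575, so the reserve binds → payment £7,575.

Sami pays £7,575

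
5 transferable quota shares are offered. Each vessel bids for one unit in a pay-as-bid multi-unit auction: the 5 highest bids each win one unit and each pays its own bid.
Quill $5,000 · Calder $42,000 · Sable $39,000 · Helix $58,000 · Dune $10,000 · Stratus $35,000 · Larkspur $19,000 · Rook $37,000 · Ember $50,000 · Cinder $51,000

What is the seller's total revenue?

Sorting: 58,000 (Helix), 51,000 (Cinder), 50,000 (Ember), 42,000 (Calder), 39,000 (Sable), 37,000 (Rook), 35,000 (Stratus), …
The 5 highest are Helix, Cinder, Ember, Calder, Sable.
Total revenue = 58,000 + 51,000 + 50,000 + 42,000 + 39,000 = $240,000.

Total revenue: $240,000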